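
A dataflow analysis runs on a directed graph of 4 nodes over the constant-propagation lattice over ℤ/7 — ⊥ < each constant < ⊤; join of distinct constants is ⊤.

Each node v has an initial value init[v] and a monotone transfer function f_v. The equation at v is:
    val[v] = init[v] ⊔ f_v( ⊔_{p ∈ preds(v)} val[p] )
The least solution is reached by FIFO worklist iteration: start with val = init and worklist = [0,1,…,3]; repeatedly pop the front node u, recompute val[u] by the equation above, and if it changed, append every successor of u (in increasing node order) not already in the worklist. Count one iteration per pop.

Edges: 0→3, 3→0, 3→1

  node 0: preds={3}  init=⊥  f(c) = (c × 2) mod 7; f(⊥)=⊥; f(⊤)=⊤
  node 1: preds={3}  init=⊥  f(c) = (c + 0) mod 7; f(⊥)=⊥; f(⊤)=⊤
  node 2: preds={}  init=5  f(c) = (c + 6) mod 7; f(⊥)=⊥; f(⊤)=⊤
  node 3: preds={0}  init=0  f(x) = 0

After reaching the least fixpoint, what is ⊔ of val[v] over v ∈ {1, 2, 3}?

Iteration log — 4 steps:
  step 1. node 0  ⊔preds=0  new=0  old=⊥  +wl: 
  step 2. node 1  ⊔preds=0  new=0  old=⊥  +wl: 
  step 3. node 2  ⊔preds=⊥  new=5  stable
  step 4. node 3  ⊔preds=0  new=0  stable

Least fixpoint reached:
  node 0: 0
  node 1: 0
  node 2: 5
  node 3: 0

⊤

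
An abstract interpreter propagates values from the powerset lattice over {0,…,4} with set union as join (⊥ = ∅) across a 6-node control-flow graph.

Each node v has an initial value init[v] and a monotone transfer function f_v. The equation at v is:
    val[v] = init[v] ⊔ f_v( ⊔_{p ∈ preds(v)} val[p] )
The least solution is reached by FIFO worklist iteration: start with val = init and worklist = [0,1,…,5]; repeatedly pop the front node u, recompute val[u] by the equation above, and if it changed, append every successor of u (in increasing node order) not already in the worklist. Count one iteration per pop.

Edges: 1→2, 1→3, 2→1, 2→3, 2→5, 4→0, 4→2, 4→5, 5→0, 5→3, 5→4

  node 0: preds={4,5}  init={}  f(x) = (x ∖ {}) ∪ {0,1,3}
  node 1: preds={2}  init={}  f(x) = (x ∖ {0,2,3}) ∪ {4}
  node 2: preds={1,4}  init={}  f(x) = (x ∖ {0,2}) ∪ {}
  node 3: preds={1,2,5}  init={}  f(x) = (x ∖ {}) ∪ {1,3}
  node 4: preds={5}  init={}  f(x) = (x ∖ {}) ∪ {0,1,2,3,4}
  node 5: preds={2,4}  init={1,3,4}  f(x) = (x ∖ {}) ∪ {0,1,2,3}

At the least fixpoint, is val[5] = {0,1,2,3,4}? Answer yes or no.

Iteration log — 15 steps:
  step 1. node 0  ⊔preds={1,3,4}  new={0,1,3,4}  old={}  +wl: 
  step 2. node 1  ⊔preds={}  new={4}  old={}  +wl: 
  step 3. node 2  ⊔preds={4}  new={4}  old={}  +wl: 1
  step 4. node 3  ⊔preds={1,3,4}  new={1,3,4}  old={}  +wl: 
  step 5. node 4  ⊔preds={1,3,4}  new={0,1,2,3,4}  old={}  +wl: 0,2
  step 6. node 5  ⊔preds={0,1,2,3,4}  new={0,1,2,3,4}  old={1,3,4}  +wl: 3,4
  step 7. node 1  ⊔preds={4}  new={4}  stable
  step 8. node 0  ⊔preds={0,1,2,3,4}  new={0,1,2,3,4}  old={0,1,3,4}  +wl: 
  step 9. node 2  ⊔preds={0,1,2,3,4}  new={1,3,4}  old={4}  +wl: 1,5
  step 10. node 3  ⊔preds={0,1,2,3,4}  new={0,1,2,3,4}  old={1,3,4}  +wl: 
  step 11. node 4  ⊔preds={0,1,2,3,4}  new={0,1,2,3,4}  stable
  step 12. node 1  ⊔preds={1,3,4}  new={1,4}  old={4}  +wl: 2,3
  step 13. node 5  ⊔preds={0,1,2,3,4}  new={0,1,2,3,4}  stable
  step 14. node 2  ⊔preds={0,1,2,3,4}  new={1,3,4}  stable
  step 15. node 3  ⊔preds={0,1,2,3,4}  new={0,1,2,3,4}  stable

Least fixpoint reached:
  node 0: {0,1,2,3,4}
  node 1: {1,4}
  node 2: {1,3,4}
  node 3: {0,1,2,3,4}
  node 4: {0,1,2,3,4}
  node 5: {0,1,2,3,4}

yes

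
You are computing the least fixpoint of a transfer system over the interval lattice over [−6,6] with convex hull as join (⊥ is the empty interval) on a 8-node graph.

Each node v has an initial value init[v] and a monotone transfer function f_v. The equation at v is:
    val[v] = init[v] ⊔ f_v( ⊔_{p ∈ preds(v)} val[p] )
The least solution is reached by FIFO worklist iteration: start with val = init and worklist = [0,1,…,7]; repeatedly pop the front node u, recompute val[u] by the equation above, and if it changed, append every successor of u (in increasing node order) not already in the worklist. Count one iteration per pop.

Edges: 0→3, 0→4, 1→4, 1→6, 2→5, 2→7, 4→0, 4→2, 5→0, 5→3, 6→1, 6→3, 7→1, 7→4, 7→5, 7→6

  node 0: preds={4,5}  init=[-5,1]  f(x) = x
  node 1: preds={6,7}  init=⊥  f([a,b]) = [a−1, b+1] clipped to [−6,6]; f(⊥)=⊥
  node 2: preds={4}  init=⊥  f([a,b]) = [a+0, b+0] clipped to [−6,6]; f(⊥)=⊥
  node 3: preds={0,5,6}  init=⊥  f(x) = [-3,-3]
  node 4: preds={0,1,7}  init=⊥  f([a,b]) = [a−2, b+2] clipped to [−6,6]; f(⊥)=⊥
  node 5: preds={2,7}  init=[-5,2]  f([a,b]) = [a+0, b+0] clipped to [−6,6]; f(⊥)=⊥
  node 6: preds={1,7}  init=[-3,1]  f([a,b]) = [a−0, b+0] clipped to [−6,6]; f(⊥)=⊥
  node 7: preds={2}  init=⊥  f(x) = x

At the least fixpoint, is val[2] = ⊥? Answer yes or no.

Worklist (30 pops):
  #1 pop 0: in=[-5,2] → [-5,2] (was [-5,1]); enqueue []
  #2 pop 1: in=[-3,1] → [-4,2] (was ⊥); enqueue []
  #3 pop 2: in=⊥ → ⊥ (no change)
  #4 pop 3: in=[-5,2] → [-3,-3] (was ⊥); enqueue []
  #5 pop 4: in=[-5,2] → [-6,4] (was ⊥); enqueue [0,2]
  #6 pop 5: in=⊥ → [-5,2] (no change)
  #7 pop 6: in=[-4,2] → [-4,2] (was [-3,1]); enqueue [1,3]
  #8 pop 7: in=⊥ → ⊥ (no change)
  #9 pop 0: in=[-6,4] → [-6,4] (was [-5,2]); enqueue [4]
  #10 pop 2: in=[-6,4] → [-6,4] (was ⊥); enqueue [5,7]
  #11 pop 1: in=[-4,2] → [-5,3] (was [-4,2]); enqueue [6]
  #12 pop 3: in=[-6,4] → [-3,-3] (no change)
  #13 pop 4: in=[-6,4] → [-6,6] (was [-6,4]); enqueue [0,2]
  #14 pop 5: in=[-6,4] → [-6,4] (was [-5,2]); enqueue [3]
  #15 pop 7: in=[-6,4] → [-6,4] (was ⊥); enqueue [1,4,5]
  #16 pop 6: in=[-6,4] → [-6,4] (was [-4,2]); enqueue []
  #17 pop 0: in=[-6,6] → [-6,6] (was [-6,4]); enqueue []
  #18 pop 2: in=[-6,6] → [-6,6] (was [-6,4]); enqueue [7]
  #19 pop 3: in=[-6,6] → [-3,-3] (no change)
  #20 pop 1: in=[-6,4] → [-6,5] (was [-5,3]); enqueue [6]
  #21 pop 4: in=[-6,6] → [-6,6] (no change)
  #22 pop 5: in=[-6,6] → [-6,6] (was [-6,4]); enqueue [0,3]
  #23 pop 7: in=[-6,6] → [-6,6] (was [-6,4]); enqueue [1,4,5]
  #24 pop 6: in=[-6,6] → [-6,6] (was [-6,4]); enqueue []
  #25 pop 0: in=[-6,6] → [-6,6] (no change)
  #26 pop 3: in=[-6,6] → [-3,-3] (no change)
  #27 pop 1: in=[-6,6] → [-6,6] (was [-6,5]); enqueue [6]
  #28 pop 4: in=[-6,6] → [-6,6] (no change)
  #29 pop 5: in=[-6,6] → [-6,6] (no change)
  #30 pop 6: in=[-6,6] → [-6,6] (no change)

Fixpoint:
  val[0] = [-6,6]
  val[1] = [-6,6]
  val[2] = [-6,6]
  val[3] = [-3,-3]
  val[4] = [-6,6]
  val[5] = [-6,6]
  val[6] = [-6,6]
  val[7] = [-6,6]

no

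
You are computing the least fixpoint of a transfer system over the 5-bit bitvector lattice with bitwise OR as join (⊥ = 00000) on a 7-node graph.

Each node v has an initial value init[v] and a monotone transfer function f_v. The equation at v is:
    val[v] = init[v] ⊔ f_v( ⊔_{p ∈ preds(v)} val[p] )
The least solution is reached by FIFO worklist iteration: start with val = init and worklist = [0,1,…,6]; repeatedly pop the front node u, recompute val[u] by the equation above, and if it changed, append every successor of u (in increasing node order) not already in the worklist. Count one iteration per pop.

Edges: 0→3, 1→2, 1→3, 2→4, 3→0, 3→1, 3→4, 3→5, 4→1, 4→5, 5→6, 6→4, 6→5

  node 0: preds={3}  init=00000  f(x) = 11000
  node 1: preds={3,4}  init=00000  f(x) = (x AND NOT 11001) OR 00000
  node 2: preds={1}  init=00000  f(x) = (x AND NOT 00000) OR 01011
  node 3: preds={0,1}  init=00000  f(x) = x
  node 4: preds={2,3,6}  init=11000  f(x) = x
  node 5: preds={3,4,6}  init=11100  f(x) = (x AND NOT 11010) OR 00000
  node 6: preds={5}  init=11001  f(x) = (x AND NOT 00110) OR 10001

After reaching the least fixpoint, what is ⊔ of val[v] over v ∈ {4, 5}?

Iteration log — 15 steps:
  step 1. node 0  ⊔preds=00000  new=11000  old=00000  +wl: 
  step 2. node 1  ⊔preds=11000  new=00000  stable
  step 3. node 2  ⊔preds=00000  new=01011  old=00000  +wl: 
  step 4. node 3  ⊔preds=11000  new=11000  old=00000  +wl: 0,1
  step 5. node 4  ⊔preds=11011  new=11011  old=11000  +wl: 
  step 6. node 5  ⊔preds=11011  new=11101  old=11100  +wl: 
  step 7. node 6  ⊔preds=11101  new=11001  stable
  step 8. node 0  ⊔preds=11000  new=11000  stable
  step 9. node 1  ⊔preds=11011  new=00010  old=00000  +wl: 2,3
  step 10. node 2  ⊔preds=00010  new=01011  stable
  step 11. node 3  ⊔preds=11010  new=11010  old=11000  +wl: 0,1,4,5
  step 12. node 0  ⊔preds=11010  new=11000  stable
  step 13. node 1  ⊔preds=11011  new=00010  stable
  step 14. node 4  ⊔preds=11011  new=11011  stable
  step 15. node 5  ⊔preds=11011  new=11101  stable

Least fixpoint reached:
  node 0: 11000
  node 1: 00010
  node 2: 01011
  node 3: 11010
  node 4: 11011
  node 5: 11101
  node 6: 11001

11111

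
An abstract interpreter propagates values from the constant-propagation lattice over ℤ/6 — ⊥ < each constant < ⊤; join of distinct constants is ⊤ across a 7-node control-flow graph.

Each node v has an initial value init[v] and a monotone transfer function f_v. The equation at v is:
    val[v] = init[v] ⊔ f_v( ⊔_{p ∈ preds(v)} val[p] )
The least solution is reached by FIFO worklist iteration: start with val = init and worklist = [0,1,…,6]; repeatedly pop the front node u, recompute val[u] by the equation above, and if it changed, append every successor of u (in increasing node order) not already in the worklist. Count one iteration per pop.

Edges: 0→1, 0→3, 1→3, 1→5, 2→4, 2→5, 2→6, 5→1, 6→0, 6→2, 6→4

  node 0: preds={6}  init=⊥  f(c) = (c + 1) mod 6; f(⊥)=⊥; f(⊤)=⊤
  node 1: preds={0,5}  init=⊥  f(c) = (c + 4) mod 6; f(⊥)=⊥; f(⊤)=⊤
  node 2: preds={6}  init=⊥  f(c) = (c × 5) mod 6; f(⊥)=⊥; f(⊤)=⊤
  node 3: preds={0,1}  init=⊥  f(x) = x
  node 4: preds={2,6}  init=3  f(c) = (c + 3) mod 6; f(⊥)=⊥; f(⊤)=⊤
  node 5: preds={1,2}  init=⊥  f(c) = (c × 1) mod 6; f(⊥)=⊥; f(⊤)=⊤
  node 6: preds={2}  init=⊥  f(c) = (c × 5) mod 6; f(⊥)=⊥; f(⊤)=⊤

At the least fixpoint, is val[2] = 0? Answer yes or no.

Worklist (7 pops):
  #1 pop 0: in=⊥ → ⊥ (no change)
  #2 pop 1: in=⊥ → ⊥ (no change)
  #3 pop 2: in=⊥ → ⊥ (no change)
  #4 pop 3: in=⊥ → ⊥ (no change)
  #5 pop 4: in=⊥ → 3 (no change)
  #6 pop 5: in=⊥ → ⊥ (no change)
  #7 pop 6: in=⊥ → ⊥ (no change)

Fixpoint:
  val[0] = ⊥
  val[1] = ⊥
  val[2] = ⊥
  val[3] = ⊥
  val[4] = 3
  val[5] = ⊥
  val[6] = ⊥

no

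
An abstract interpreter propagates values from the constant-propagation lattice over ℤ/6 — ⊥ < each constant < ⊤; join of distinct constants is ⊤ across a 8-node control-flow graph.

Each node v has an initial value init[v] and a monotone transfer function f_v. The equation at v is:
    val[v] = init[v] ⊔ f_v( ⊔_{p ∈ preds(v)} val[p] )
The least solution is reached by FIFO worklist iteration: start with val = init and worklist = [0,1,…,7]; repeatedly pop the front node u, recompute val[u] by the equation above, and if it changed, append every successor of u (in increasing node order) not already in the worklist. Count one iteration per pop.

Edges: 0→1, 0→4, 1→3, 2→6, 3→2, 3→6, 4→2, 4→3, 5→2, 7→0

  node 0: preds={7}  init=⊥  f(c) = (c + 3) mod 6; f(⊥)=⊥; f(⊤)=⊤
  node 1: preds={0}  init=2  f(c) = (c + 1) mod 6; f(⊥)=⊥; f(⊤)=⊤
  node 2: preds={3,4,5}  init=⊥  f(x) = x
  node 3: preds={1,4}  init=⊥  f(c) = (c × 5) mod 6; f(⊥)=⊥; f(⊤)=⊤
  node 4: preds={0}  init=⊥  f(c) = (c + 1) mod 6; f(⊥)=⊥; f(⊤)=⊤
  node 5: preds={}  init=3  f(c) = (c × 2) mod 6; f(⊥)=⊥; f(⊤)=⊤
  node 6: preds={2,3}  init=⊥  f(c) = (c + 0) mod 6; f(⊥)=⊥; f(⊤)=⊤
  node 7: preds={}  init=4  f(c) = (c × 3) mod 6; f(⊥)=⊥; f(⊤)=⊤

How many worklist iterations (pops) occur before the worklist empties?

11

Iteration log — 11 steps:
  step 1. node 0  ⊔preds=4  new=1  old=⊥  +wl: 
  step 2. node 1  ⊔preds=1  new=2  stable
  step 3. node 2  ⊔preds=3  new=3  old=⊥  +wl: 
  step 4. node 3  ⊔preds=2  new=4  old=⊥  +wl: 2
  step 5. node 4  ⊔preds=1  new=2  old=⊥  +wl: 3
  step 6. node 5  ⊔preds=⊥  new=3  stable
  step 7. node 6  ⊔preds=⊤  new=⊤  old=⊥  +wl: 
  step 8. node 7  ⊔preds=⊥  new=4  stable
  step 9. node 2  ⊔preds=⊤  new=⊤  old=3  +wl: 6
  step 10. node 3  ⊔preds=2  new=4  stable
  step 11. node 6  ⊔preds=⊤  new=⊤  stable

Least fixpoint reached:
  node 0: 1
  node 1: 2
  node 2: ⊤
  node 3: 4
  node 4: 2
  node 5: 3
  node 6: ⊤
  node 7: 4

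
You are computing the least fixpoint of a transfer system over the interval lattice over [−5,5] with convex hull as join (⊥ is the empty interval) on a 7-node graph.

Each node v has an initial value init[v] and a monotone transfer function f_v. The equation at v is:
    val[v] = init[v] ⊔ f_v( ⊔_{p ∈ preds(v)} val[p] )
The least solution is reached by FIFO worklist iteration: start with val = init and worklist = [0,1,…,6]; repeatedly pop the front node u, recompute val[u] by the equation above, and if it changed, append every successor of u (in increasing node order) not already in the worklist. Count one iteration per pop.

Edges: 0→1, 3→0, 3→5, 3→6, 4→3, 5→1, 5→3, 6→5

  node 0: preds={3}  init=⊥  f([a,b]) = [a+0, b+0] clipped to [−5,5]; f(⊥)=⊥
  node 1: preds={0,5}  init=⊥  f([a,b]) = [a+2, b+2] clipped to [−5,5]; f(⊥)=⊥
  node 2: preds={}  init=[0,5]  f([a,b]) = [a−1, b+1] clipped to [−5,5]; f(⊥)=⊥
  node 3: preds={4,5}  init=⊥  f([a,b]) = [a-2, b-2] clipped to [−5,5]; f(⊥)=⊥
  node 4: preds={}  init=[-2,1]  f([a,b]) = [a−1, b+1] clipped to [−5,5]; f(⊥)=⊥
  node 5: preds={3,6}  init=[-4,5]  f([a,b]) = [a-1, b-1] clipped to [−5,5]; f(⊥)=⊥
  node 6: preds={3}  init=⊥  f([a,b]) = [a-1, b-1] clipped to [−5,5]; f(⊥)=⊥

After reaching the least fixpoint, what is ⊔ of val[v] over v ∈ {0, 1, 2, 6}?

[-5,5]

Worklist (11 pops):
  #1 pop 0: in=⊥ → ⊥ (no change)
  #2 pop 1: in=[-4,5] → [-2,5] (was ⊥); enqueue []
  #3 pop 2: in=⊥ → [0,5] (no change)
  #4 pop 3: in=[-4,5] → [-5,3] (was ⊥); enqueue [0]
  #5 pop 4: in=⊥ → [-2,1] (no change)
  #6 pop 5: in=[-5,3] → [-5,5] (was [-4,5]); enqueue [1,3]
  #7 pop 6: in=[-5,3] → [-5,2] (was ⊥); enqueue [5]
  #8 pop 0: in=[-5,3] → [-5,3] (was ⊥); enqueue []
  #9 pop 1: in=[-5,5] → [-3,5] (was [-2,5]); enqueue []
  #10 pop 3: in=[-5,5] → [-5,3] (no change)
  #11 pop 5: in=[-5,3] → [-5,5] (no change)

Fixpoint:
  val[0] = [-5,3]
  val[1] = [-3,5]
  val[2] = [0,5]
  val[3] = [-5,3]
  val[4] = [-2,1]
  val[5] = [-5,5]
  val[6] = [-5,2]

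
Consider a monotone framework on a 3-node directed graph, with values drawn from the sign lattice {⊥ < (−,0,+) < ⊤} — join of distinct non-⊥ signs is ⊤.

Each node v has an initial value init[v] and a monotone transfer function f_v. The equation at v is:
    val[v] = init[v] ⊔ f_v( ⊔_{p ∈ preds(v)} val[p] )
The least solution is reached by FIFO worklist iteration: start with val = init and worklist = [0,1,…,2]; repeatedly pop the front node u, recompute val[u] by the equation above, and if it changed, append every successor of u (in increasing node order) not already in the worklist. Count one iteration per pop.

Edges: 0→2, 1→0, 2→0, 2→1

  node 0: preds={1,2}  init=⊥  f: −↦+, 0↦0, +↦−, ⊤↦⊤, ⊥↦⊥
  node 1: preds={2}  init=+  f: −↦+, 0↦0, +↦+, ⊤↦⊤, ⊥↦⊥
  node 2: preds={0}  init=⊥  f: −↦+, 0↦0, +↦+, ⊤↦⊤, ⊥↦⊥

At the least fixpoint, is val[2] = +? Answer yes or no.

Worklist (5 pops):
  #1 pop 0: in=+ → − (was ⊥); enqueue []
  #2 pop 1: in=⊥ → + (no change)
  #3 pop 2: in=− → + (was ⊥); enqueue [0,1]
  #4 pop 0: in=+ → − (no change)
  #5 pop 1: in=+ → + (no change)

Fixpoint:
  val[0] = −
  val[1] = +
  val[2] = +

yes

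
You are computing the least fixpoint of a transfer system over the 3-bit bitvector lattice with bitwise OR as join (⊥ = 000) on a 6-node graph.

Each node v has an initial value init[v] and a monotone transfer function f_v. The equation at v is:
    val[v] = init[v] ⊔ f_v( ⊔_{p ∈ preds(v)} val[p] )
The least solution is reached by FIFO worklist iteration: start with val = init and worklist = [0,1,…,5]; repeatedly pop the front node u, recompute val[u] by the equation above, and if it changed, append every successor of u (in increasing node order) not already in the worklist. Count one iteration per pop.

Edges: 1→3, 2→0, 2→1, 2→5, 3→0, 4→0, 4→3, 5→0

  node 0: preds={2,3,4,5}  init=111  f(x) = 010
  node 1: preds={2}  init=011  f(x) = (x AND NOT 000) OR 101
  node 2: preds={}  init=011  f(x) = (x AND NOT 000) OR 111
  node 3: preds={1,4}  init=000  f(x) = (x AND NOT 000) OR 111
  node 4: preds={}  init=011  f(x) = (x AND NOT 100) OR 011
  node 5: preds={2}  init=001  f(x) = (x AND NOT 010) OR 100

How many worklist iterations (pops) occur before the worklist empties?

Trace (8 dequeues):
  [1] u=0 | in 011 | out 111 | ==
  [2] u=1 | in 011 | out 111 | prev 011 | push {}
  [3] u=2 | in 000 | out 111 | prev 011 | push {0,1}
  [4] u=3 | in 111 | out 111 | prev 000 | push {}
  [5] u=4 | in 000 | out 011 | ==
  [6] u=5 | in 111 | out 101 | prev 001 | push {}
  [7] u=0 | in 111 | out 111 | ==
  [8] u=1 | in 111 | out 111 | ==

Converged values:
  [0] 111
  [1] 111
  [2] 111
  [3] 111
  [4] 011
  [5] 101

8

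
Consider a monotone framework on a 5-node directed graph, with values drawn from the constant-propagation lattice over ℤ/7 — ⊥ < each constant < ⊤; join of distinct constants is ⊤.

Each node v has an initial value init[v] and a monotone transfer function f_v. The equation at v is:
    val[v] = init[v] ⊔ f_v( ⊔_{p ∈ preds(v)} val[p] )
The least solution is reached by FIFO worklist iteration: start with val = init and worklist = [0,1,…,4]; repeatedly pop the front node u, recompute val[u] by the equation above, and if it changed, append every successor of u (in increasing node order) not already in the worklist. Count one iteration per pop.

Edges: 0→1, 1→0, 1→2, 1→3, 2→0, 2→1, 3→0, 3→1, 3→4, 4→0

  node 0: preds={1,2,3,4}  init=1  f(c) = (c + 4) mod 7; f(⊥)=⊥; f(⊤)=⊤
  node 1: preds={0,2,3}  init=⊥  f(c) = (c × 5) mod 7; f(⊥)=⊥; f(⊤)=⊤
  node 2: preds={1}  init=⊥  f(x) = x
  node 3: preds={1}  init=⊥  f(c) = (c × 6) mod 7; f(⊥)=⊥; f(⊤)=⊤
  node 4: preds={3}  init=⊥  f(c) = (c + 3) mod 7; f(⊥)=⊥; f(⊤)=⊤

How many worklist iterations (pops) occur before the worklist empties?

Iteration log — 14 steps:
  step 1. node 0  ⊔preds=⊥  new=1  stable
  step 2. node 1  ⊔preds=1  new=5  old=⊥  +wl: 0
  step 3. node 2  ⊔preds=5  new=5  old=⊥  +wl: 1
  step 4. node 3  ⊔preds=5  new=2  old=⊥  +wl: 
  step 5. node 4  ⊔preds=2  new=5  old=⊥  +wl: 
  step 6. node 0  ⊔preds=⊤  new=⊤  old=1  +wl: 
  step 7. node 1  ⊔preds=⊤  new=⊤  old=5  +wl: 0,2,3
  step 8. node 0  ⊔preds=⊤  new=⊤  stable
  step 9. node 2  ⊔preds=⊤  new=⊤  old=5  +wl: 0,1
  step 10. node 3  ⊔preds=⊤  new=⊤  old=2  +wl: 4
  step 11. node 0  ⊔preds=⊤  new=⊤  stable
  step 12. node 1  ⊔preds=⊤  new=⊤  stable
  step 13. node 4  ⊔preds=⊤  new=⊤  old=5  +wl: 0
  step 14. node 0  ⊔preds=⊤  new=⊤  stable

Least fixpoint reached:
  node 0: ⊤
  node 1: ⊤
  node 2: ⊤
  node 3: ⊤
  node 4: ⊤

14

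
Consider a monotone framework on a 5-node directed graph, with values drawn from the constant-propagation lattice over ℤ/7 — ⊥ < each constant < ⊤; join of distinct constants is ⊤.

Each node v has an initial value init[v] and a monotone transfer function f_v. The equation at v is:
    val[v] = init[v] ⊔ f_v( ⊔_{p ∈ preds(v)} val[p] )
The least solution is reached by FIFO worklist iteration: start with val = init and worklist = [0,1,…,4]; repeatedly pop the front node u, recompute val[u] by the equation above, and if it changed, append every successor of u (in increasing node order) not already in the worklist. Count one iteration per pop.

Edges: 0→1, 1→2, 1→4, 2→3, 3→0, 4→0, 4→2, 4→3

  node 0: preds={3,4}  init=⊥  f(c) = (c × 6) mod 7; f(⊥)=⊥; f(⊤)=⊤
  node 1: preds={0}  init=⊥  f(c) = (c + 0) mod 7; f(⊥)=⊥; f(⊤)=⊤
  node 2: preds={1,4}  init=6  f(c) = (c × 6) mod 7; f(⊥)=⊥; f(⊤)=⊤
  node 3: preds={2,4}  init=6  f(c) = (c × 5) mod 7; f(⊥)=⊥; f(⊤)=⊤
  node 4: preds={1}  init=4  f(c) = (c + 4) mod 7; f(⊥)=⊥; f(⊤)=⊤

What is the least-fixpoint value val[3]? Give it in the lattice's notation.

⊤

Trace (8 dequeues):
  [1] u=0 | in ⊤ | out ⊤ | prev ⊥ | push {}
  [2] u=1 | in ⊤ | out ⊤ | prev ⊥ | push {}
  [3] u=2 | in ⊤ | out ⊤ | prev 6 | push {}
  [4] u=3 | in ⊤ | out ⊤ | prev 6 | push {0}
  [5] u=4 | in ⊤ | out ⊤ | prev 4 | push {2,3}
  [6] u=0 | in ⊤ | out ⊤ | ==
  [7] u=2 | in ⊤ | out ⊤ | ==
  [8] u=3 | in ⊤ | out ⊤ | ==

Converged values:
  [0] ⊤
  [1] ⊤
  [2] ⊤
  [3] ⊤
  [4] ⊤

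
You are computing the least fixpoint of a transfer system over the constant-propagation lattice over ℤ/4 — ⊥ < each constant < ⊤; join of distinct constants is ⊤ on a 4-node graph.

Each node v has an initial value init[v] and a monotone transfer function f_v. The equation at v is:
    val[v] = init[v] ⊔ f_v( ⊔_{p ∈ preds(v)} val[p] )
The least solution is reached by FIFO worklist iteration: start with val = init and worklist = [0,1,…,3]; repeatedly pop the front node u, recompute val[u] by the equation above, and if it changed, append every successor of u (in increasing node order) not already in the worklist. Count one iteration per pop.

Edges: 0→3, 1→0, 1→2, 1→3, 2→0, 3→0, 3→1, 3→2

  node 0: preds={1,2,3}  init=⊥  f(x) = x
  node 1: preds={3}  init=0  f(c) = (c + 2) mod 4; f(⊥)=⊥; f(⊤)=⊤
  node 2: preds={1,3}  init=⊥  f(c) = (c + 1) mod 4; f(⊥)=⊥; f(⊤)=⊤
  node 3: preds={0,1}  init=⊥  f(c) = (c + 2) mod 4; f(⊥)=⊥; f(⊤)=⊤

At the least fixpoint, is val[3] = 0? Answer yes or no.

no

Trace (13 dequeues):
  [1] u=0 | in 0 | out 0 | prev ⊥ | push {}
  [2] u=1 | in ⊥ | out 0 | ==
  [3] u=2 | in 0 | out 1 | prev ⊥ | push {0}
  [4] u=3 | in 0 | out 2 | prev ⊥ | push {1,2}
  [5] u=0 | in ⊤ | out ⊤ | prev 0 | push {3}
  [6] u=1 | in 2 | out 0 | ==
  [7] u=2 | in ⊤ | out ⊤ | prev 1 | push {0}
  [8] u=3 | in ⊤ | out ⊤ | prev 2 | push {1,2}
  [9] u=0 | in ⊤ | out ⊤ | ==
  [10] u=1 | in ⊤ | out ⊤ | prev 0 | push {0,3}
  [11] u=2 | in ⊤ | out ⊤ | ==
  [12] u=0 | in ⊤ | out ⊤ | ==
  [13] u=3 | in ⊤ | out ⊤ | ==

Converged values:
  [0] ⊤
  [1] ⊤
  [2] ⊤
  [3] ⊤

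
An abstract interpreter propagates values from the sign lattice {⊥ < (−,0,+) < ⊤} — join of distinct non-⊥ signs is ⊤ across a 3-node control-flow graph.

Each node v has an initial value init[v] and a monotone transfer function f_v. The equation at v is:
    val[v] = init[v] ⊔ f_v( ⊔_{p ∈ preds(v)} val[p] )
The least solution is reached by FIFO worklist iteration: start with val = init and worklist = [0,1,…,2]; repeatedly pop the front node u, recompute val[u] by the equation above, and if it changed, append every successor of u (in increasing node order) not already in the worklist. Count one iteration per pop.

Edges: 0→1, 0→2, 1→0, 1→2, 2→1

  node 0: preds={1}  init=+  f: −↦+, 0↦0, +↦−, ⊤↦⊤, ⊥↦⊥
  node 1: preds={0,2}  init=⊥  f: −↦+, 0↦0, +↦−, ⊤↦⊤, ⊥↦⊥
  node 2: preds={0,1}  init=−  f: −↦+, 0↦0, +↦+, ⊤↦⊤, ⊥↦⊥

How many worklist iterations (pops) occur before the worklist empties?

6

Trace (6 dequeues):
  [1] u=0 | in ⊥ | out + | ==
  [2] u=1 | in ⊤ | out ⊤ | prev ⊥ | push {0}
  [3] u=2 | in ⊤ | out ⊤ | prev − | push {1}
  [4] u=0 | in ⊤ | out ⊤ | prev + | push {2}
  [5] u=1 | in ⊤ | out ⊤ | ==
  [6] u=2 | in ⊤ | out ⊤ | ==

Converged values:
  [0] ⊤
  [1] ⊤
  [2] ⊤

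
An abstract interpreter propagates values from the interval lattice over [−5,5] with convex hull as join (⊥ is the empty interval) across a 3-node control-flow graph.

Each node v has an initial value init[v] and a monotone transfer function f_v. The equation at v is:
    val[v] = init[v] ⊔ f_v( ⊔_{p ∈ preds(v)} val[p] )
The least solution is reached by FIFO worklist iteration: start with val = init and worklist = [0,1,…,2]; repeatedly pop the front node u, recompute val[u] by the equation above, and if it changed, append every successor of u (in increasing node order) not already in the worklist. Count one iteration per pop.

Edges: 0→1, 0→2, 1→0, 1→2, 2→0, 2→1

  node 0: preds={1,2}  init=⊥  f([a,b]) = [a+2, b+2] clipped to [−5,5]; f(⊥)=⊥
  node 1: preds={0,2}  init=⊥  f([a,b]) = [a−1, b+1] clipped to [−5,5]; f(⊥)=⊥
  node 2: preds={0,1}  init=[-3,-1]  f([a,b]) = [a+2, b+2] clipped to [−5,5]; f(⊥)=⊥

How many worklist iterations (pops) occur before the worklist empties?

Worklist (8 pops):
  #1 pop 0: in=[-3,-1] → [-1,1] (was ⊥); enqueue []
  #2 pop 1: in=[-3,1] → [-4,2] (was ⊥); enqueue [0]
  #3 pop 2: in=[-4,2] → [-3,4] (was [-3,-1]); enqueue [1]
  #4 pop 0: in=[-4,4] → [-2,5] (was [-1,1]); enqueue [2]
  #5 pop 1: in=[-3,5] → [-4,5] (was [-4,2]); enqueue [0]
  #6 pop 2: in=[-4,5] → [-3,5] (was [-3,4]); enqueue [1]
  #7 pop 0: in=[-4,5] → [-2,5] (no change)
  #8 pop 1: in=[-3,5] → [-4,5] (no change)

Fixpoint:
  val[0] = [-2,5]
  val[1] = [-4,5]
  val[2] = [-3,5]

8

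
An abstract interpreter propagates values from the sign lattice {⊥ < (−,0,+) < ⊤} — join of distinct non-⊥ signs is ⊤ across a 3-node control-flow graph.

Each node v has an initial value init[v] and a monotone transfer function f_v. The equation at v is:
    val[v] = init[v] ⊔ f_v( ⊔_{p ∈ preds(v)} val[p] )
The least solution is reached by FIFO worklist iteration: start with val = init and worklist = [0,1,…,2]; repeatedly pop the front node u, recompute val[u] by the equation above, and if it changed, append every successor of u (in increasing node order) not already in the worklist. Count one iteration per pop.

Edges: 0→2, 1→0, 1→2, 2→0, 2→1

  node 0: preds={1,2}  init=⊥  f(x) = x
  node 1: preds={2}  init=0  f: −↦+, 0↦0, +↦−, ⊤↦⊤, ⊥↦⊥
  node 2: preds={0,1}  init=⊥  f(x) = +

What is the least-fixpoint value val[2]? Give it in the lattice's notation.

+

Iteration log — 7 steps:
  step 1. node 0  ⊔preds=0  new=0  old=⊥  +wl: 
  step 2. node 1  ⊔preds=⊥  new=0  stable
  step 3. node 2  ⊔preds=0  new=+  old=⊥  +wl: 0,1
  step 4. node 0  ⊔preds=⊤  new=⊤  old=0  +wl: 2
  step 5. node 1  ⊔preds=+  new=⊤  old=0  +wl: 0
  step 6. node 2  ⊔preds=⊤  new=+  stable
  step 7. node 0  ⊔preds=⊤  new=⊤  stable

Least fixpoint reached:
  node 0: ⊤
  node 1: ⊤
  node 2: +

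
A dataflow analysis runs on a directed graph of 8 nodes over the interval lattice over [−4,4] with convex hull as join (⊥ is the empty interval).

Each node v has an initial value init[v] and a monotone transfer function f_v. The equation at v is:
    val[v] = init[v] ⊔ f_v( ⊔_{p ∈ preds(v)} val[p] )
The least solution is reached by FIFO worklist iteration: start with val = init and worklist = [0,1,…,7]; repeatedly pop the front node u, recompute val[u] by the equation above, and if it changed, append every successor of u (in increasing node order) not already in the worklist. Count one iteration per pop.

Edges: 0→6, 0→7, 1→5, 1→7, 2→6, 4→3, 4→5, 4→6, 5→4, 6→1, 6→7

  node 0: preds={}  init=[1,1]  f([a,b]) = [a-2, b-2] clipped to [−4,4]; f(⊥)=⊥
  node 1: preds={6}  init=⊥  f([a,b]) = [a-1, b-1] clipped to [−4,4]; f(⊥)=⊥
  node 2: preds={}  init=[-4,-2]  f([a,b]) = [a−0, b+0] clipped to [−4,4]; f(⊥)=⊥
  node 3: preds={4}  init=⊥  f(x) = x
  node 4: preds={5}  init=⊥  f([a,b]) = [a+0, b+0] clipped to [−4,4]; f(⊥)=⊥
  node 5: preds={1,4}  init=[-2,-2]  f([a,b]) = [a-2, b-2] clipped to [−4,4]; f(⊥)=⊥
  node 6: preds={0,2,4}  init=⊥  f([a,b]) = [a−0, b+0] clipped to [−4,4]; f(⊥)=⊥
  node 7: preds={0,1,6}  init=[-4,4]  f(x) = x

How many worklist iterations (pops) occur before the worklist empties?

Worklist (15 pops):
  #1 pop 0: in=⊥ → [1,1] (no change)
  #2 pop 1: in=⊥ → ⊥ (no change)
  #3 pop 2: in=⊥ → [-4,-2] (no change)
  #4 pop 3: in=⊥ → ⊥ (no change)
  #5 pop 4: in=[-2,-2] → [-2,-2] (was ⊥); enqueue [3]
  #6 pop 5: in=[-2,-2] → [-4,-2] (was [-2,-2]); enqueue [4]
  #7 pop 6: in=[-4,1] → [-4,1] (was ⊥); enqueue [1]
  #8 pop 7: in=[-4,1] → [-4,4] (no change)
  #9 pop 3: in=[-2,-2] → [-2,-2] (was ⊥); enqueue []
  #10 pop 4: in=[-4,-2] → [-4,-2] (was [-2,-2]); enqueue [3,5,6]
  #11 pop 1: in=[-4,1] → [-4,0] (was ⊥); enqueue [7]
  #12 pop 3: in=[-4,-2] → [-4,-2] (was [-2,-2]); enqueue []
  #13 pop 5: in=[-4,0] → [-4,-2] (no change)
  #14 pop 6: in=[-4,1] → [-4,1] (no change)
  #15 pop 7: in=[-4,1] → [-4,4] (no change)

Fixpoint:
  val[0] = [1,1]
  val[1] = [-4,0]
  val[2] = [-4,-2]
  val[3] = [-4,-2]
  val[4] = [-4,-2]
  val[5] = [-4,-2]
  val[6] = [-4,1]
  val[7] = [-4,4]

15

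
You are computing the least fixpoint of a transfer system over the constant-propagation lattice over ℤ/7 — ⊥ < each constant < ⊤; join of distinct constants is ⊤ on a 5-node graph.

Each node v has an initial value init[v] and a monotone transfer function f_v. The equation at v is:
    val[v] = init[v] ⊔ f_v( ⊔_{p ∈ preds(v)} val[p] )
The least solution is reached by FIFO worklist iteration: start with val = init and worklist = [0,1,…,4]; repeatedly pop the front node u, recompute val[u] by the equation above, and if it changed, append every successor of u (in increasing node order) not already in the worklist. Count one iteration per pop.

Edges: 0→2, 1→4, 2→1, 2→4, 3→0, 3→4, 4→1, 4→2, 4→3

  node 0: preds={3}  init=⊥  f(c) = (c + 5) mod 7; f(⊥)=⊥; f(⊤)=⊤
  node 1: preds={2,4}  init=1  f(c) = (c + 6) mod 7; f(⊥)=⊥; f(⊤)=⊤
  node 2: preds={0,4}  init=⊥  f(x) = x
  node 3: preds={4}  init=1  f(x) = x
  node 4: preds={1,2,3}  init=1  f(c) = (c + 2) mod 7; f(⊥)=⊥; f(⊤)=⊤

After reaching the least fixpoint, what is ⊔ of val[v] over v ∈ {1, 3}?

⊤

Worklist (11 pops):
  #1 pop 0: in=1 → 6 (was ⊥); enqueue []
  #2 pop 1: in=1 → ⊤ (was 1); enqueue []
  #3 pop 2: in=⊤ → ⊤ (was ⊥); enqueue [1]
  #4 pop 3: in=1 → 1 (no change)
  #5 pop 4: in=⊤ → ⊤ (was 1); enqueue [2,3]
  #6 pop 1: in=⊤ → ⊤ (no change)
  #7 pop 2: in=⊤ → ⊤ (no change)
  #8 pop 3: in=⊤ → ⊤ (was 1); enqueue [0,4]
  #9 pop 0: in=⊤ → ⊤ (was 6); enqueue [2]
  #10 pop 4: in=⊤ → ⊤ (no change)
  #11 pop 2: in=⊤ → ⊤ (no change)

Fixpoint:
  val[0] = ⊤
  val[1] = ⊤
  val[2] = ⊤
  val[3] = ⊤
  val[4] = ⊤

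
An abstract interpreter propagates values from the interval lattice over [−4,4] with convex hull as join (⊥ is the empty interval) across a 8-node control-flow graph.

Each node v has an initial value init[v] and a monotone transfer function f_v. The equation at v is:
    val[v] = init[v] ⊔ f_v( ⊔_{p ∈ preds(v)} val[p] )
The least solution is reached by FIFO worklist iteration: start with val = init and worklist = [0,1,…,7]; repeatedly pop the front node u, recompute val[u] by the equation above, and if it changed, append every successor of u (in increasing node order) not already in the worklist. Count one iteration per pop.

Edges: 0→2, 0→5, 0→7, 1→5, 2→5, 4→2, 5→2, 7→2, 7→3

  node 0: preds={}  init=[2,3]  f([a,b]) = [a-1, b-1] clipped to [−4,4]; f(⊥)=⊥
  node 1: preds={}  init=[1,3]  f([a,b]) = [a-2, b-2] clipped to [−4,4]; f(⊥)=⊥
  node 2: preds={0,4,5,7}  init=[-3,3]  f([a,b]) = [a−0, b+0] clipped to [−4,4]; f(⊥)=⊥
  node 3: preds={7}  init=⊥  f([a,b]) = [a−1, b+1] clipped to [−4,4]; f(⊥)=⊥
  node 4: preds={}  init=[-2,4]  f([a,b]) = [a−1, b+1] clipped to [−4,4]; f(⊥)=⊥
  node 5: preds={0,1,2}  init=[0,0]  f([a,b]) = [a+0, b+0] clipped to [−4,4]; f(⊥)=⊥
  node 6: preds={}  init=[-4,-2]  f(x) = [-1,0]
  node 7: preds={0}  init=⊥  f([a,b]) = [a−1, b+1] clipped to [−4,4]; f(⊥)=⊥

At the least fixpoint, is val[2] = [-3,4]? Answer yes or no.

Iteration log — 10 steps:
  step 1. node 0  ⊔preds=⊥  new=[2,3]  stable
  step 2. node 1  ⊔preds=⊥  new=[1,3]  stable
  step 3. node 2  ⊔preds=[-2,4]  new=[-3,4]  old=[-3,3]  +wl: 
  step 4. node 3  ⊔preds=⊥  new=⊥  stable
  step 5. node 4  ⊔preds=⊥  new=[-2,4]  stable
  step 6. node 5  ⊔preds=[-3,4]  new=[-3,4]  old=[0,0]  +wl: 2
  step 7. node 6  ⊔preds=⊥  new=[-4,0]  old=[-4,-2]  +wl: 
  step 8. node 7  ⊔preds=[2,3]  new=[1,4]  old=⊥  +wl: 3
  step 9. node 2  ⊔preds=[-3,4]  new=[-3,4]  stable
  step 10. node 3  ⊔preds=[1,4]  new=[0,4]  old=⊥  +wl: 

Least fixpoint reached:
  node 0: [2,3]
  node 1: [1,3]
  node 2: [-3,4]
  node 3: [0,4]
  node 4: [-2,4]
  node 5: [-3,4]
  node 6: [-4,0]
  node 7: [1,4]

yes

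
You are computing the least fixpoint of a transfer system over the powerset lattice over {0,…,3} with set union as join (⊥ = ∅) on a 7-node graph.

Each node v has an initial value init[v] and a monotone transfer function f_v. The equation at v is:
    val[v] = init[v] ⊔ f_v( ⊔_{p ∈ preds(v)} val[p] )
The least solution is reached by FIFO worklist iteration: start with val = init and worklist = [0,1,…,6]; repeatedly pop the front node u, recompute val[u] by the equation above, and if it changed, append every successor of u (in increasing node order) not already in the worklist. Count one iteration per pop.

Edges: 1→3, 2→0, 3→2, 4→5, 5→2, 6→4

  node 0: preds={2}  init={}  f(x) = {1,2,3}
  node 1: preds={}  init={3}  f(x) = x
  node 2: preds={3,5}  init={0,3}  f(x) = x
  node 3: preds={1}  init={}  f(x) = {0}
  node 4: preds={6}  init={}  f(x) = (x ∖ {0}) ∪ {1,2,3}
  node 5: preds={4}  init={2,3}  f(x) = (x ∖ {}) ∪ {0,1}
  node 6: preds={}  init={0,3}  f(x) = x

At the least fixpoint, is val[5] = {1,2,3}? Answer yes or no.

no

Trace (10 dequeues):
  [1] u=0 | in {0,3} | out {1,2,3} | prev {} | push {}
  [2] u=1 | in {} | out {3} | ==
  [3] u=2 | in {2,3} | out {0,2,3} | prev {0,3} | push {0}
  [4] u=3 | in {3} | out {0} | prev {} | push {2}
  [5] u=4 | in {0,3} | out {1,2,3} | prev {} | push {}
  [6] u=5 | in {1,2,3} | out {0,1,2,3} | prev {2,3} | push {}
  [7] u=6 | in {} | out {0,3} | ==
  [8] u=0 | in {0,2,3} | out {1,2,3} | ==
  [9] u=2 | in {0,1,2,3} | out {0,1,2,3} | prev {0,2,3} | push {0}
  [10] u=0 | in {0,1,2,3} | out {1,2,3} | ==

Converged values:
  [0] {1,2,3}
  [1] {3}
  [2] {0,1,2,3}
  [3] {0}
  [4] {1,2,3}
  [5] {0,1,2,3}
  [6] {0,3}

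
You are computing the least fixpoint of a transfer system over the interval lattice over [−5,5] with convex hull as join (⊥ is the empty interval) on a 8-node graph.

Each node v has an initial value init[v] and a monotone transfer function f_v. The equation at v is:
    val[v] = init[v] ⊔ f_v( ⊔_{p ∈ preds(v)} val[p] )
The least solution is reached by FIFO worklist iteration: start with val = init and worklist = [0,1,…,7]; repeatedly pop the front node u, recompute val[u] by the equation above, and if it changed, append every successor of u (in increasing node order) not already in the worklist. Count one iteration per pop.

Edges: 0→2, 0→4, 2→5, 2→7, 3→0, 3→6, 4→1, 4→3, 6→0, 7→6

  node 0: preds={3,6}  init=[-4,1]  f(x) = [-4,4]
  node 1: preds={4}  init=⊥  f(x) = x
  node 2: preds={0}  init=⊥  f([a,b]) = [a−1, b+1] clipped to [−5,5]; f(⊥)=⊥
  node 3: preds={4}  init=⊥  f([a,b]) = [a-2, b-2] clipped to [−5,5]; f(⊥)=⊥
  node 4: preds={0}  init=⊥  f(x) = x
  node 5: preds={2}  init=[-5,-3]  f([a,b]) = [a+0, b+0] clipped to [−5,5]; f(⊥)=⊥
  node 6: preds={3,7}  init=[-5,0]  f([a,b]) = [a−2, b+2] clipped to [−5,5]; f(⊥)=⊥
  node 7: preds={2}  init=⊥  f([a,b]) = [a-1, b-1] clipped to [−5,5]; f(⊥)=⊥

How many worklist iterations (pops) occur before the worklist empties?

Iteration log — 12 steps:
  step 1. node 0  ⊔preds=[-5,0]  new=[-4,4]  old=[-4,1]  +wl: 
  step 2. node 1  ⊔preds=⊥  new=⊥  stable
  step 3. node 2  ⊔preds=[-4,4]  new=[-5,5]  old=⊥  +wl: 
  step 4. node 3  ⊔preds=⊥  new=⊥  stable
  step 5. node 4  ⊔preds=[-4,4]  new=[-4,4]  old=⊥  +wl: 1,3
  step 6. node 5  ⊔preds=[-5,5]  new=[-5,5]  old=[-5,-3]  +wl: 
  step 7. node 6  ⊔preds=⊥  new=[-5,0]  stable
  step 8. node 7  ⊔preds=[-5,5]  new=[-5,4]  old=⊥  +wl: 6
  step 9. node 1  ⊔preds=[-4,4]  new=[-4,4]  old=⊥  +wl: 
  step 10. node 3  ⊔preds=[-4,4]  new=[-5,2]  old=⊥  +wl: 0
  step 11. node 6  ⊔preds=[-5,4]  new=[-5,5]  old=[-5,0]  +wl: 
  step 12. node 0  ⊔preds=[-5,5]  new=[-4,4]  stable

Least fixpoint reached:
  node 0: [-4,4]
  node 1: [-4,4]
  node 2: [-5,5]
  node 3: [-5,2]
  node 4: [-4,4]
  node 5: [-5,5]
  node 6: [-5,5]
  node 7: [-5,4]

12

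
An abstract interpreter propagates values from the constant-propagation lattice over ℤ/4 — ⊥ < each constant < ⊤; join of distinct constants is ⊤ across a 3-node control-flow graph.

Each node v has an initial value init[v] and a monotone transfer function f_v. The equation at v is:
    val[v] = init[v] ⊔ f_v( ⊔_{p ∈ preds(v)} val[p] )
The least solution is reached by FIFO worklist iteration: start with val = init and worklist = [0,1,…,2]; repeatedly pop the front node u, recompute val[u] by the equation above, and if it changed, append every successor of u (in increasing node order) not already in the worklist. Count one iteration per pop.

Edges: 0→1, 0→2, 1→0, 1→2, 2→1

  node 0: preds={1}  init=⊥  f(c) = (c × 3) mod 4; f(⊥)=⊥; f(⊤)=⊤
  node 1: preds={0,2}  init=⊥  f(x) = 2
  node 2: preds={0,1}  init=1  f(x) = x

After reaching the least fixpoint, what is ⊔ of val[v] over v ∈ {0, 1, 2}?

⊤

Worklist (6 pops):
  #1 pop 0: in=⊥ → ⊥ (no change)
  #2 pop 1: in=1 → 2 (was ⊥); enqueue [0]
  #3 pop 2: in=2 → ⊤ (was 1); enqueue [1]
  #4 pop 0: in=2 → 2 (was ⊥); enqueue [2]
  #5 pop 1: in=⊤ → 2 (no change)
  #6 pop 2: in=2 → ⊤ (no change)

Fixpoint:
  val[0] = 2
  val[1] = 2
  val[2] = ⊤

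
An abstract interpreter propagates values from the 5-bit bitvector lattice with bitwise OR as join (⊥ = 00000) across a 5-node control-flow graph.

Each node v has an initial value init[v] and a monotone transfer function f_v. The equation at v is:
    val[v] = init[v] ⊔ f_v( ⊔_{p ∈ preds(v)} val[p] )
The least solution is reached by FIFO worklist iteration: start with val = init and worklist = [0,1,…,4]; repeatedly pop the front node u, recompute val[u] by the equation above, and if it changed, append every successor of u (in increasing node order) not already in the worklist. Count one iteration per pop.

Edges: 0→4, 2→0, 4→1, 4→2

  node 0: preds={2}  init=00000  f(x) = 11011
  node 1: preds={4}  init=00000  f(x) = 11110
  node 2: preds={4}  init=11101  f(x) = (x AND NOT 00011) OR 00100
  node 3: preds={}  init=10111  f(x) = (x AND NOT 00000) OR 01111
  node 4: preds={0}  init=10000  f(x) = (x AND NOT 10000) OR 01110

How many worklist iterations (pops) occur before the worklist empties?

Iteration log — 7 steps:
  step 1. node 0  ⊔preds=11101  new=11011  old=00000  +wl: 
  step 2. node 1  ⊔preds=10000  new=11110  old=00000  +wl: 
  step 3. node 2  ⊔preds=10000  new=11101  stable
  step 4. node 3  ⊔preds=00000  new=11111  old=10111  +wl: 
  step 5. node 4  ⊔preds=11011  new=11111  old=10000  +wl: 1,2
  step 6. node 1  ⊔preds=11111  new=11110  stable
  step 7. node 2  ⊔preds=11111  new=11101  stable

Least fixpoint reached:
  node 0: 11011
  node 1: 11110
  node 2: 11101
  node 3: 11111
  node 4: 11111

7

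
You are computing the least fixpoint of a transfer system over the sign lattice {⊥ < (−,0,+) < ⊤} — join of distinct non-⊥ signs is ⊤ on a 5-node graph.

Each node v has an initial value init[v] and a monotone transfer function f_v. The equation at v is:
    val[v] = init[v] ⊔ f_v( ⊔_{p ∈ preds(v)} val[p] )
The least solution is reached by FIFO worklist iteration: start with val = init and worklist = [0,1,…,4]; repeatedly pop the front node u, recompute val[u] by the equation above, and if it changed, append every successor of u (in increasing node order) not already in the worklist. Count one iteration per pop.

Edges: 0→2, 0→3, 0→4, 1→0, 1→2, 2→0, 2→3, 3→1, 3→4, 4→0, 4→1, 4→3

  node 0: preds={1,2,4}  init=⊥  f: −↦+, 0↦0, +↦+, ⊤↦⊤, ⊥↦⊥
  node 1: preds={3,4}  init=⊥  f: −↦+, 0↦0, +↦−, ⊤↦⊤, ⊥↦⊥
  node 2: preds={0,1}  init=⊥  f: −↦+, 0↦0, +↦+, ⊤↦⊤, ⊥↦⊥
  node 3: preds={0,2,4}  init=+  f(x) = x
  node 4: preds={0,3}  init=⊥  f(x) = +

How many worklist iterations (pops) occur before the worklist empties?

Worklist (14 pops):
  #1 pop 0: in=⊥ → ⊥ (no change)
  #2 pop 1: in=+ → − (was ⊥); enqueue [0]
  #3 pop 2: in=− → + (was ⊥); enqueue []
  #4 pop 3: in=+ → + (no change)
  #5 pop 4: in=+ → + (was ⊥); enqueue [1,3]
  #6 pop 0: in=⊤ → ⊤ (was ⊥); enqueue [2,4]
  #7 pop 1: in=+ → − (no change)
  #8 pop 3: in=⊤ → ⊤ (was +); enqueue [1]
  #9 pop 2: in=⊤ → ⊤ (was +); enqueue [0,3]
  #10 pop 4: in=⊤ → + (no change)
  #11 pop 1: in=⊤ → ⊤ (was −); enqueue [2]
  #12 pop 0: in=⊤ → ⊤ (no change)
  #13 pop 3: in=⊤ → ⊤ (no change)
  #14 pop 2: in=⊤ → ⊤ (no change)

Fixpoint:
  val[0] = ⊤
  val[1] = ⊤
  val[2] = ⊤
  val[3] = ⊤
  val[4] = +

14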